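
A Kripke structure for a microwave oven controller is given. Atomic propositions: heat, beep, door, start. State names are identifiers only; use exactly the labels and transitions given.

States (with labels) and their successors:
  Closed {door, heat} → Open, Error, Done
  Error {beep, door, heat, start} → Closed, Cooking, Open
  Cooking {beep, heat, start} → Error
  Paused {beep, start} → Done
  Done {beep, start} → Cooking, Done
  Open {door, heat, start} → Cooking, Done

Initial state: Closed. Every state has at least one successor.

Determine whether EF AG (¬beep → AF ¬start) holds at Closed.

No

States satisfying AG (¬beep → AF ¬start): ∅.
States satisfying EF AG (¬beep → AF ¬start): ∅.
No suitable path/successor from Closed witnesses the formula.
Closed ∉ Sat(EF AG (¬beep → AF ¬start)).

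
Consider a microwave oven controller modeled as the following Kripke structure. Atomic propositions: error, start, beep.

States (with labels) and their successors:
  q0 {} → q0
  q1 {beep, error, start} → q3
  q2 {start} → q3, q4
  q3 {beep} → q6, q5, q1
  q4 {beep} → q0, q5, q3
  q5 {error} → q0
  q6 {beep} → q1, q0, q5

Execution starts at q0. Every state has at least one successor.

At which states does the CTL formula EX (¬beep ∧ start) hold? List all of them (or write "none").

none

States satisfying ¬beep ∧ start: {q2}.
States satisfying EX (¬beep ∧ start): ∅.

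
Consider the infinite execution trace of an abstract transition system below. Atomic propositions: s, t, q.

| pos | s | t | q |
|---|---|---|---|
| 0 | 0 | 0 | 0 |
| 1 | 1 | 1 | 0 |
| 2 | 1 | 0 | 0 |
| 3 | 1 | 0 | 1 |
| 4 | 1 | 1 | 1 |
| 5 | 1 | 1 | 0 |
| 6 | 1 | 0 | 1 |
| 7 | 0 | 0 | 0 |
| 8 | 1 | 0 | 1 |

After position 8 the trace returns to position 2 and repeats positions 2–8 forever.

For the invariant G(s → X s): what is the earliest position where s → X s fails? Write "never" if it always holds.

6

Check s → X s at each position in order: 0 ✓, 1 ✓, 2 ✓, 3 ✓, 4 ✓, 5 ✓.
At position 6 the labels are {q, s} and the next position 7 has {}, so s → X s is false there. This is the first violation.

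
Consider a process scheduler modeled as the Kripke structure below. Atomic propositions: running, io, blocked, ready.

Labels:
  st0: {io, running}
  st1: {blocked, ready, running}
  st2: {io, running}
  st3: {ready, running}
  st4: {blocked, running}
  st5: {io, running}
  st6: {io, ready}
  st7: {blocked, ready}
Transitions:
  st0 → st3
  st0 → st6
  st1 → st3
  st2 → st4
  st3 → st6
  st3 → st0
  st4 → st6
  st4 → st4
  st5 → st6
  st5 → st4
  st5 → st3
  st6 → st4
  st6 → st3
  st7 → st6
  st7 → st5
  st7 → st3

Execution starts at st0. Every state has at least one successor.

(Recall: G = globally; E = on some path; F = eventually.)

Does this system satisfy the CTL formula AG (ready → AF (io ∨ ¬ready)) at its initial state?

Yes

States satisfying ready → AF (io ∨ ¬ready): {st0, st1, st2, st3, st4, st5, st6, st7}.
States satisfying AG (ready → AF (io ∨ ¬ready)): {st0, st1, st2, st3, st4, st5, st6, st7}.
Every state reachable from st0 satisfies ready → AF (io ∨ ¬ready).
st0 ∈ Sat(AG (ready → AF (io ∨ ¬ready))).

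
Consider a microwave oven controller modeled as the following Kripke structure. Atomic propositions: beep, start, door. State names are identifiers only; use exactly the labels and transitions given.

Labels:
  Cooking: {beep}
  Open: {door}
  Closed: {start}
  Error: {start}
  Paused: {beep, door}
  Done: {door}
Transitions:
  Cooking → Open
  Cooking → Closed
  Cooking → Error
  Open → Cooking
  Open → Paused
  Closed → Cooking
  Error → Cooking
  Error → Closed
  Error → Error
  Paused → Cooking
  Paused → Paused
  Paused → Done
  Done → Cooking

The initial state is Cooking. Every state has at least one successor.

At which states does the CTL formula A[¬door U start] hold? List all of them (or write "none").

States satisfying ¬door: {Cooking, Closed, Error}.
States satisfying start: {Closed, Error}.
States satisfying A[¬door U start]: {Closed, Error}.

{Closed, Error}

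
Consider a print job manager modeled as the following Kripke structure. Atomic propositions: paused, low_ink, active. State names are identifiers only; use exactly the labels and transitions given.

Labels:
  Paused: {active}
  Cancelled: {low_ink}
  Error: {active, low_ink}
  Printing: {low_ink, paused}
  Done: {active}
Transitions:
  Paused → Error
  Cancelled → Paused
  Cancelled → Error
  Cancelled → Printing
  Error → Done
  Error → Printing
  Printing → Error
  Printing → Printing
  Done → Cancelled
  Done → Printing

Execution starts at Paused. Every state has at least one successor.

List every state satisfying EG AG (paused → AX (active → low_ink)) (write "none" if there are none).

{Paused, Cancelled, Error, Printing, Done}

States satisfying AG (paused → AX (active → low_ink)): {Paused, Cancelled, Error, Printing, Done}.
States satisfying EG AG (paused → AX (active → low_ink)): {Paused, Cancelled, Error, Printing, Done}.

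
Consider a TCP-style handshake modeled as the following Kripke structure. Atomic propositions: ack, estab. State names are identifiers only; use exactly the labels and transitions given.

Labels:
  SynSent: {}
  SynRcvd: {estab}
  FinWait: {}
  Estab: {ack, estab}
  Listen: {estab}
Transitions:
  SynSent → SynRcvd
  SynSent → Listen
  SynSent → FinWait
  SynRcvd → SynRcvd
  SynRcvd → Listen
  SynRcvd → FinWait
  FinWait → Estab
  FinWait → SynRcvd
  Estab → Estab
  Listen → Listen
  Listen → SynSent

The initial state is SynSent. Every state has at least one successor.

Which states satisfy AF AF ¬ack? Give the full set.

{SynSent, SynRcvd, FinWait, Listen}

States satisfying AF ¬ack: {SynSent, SynRcvd, FinWait, Listen}.
States satisfying AF AF ¬ack: {SynSent, SynRcvd, FinWait, Listen}.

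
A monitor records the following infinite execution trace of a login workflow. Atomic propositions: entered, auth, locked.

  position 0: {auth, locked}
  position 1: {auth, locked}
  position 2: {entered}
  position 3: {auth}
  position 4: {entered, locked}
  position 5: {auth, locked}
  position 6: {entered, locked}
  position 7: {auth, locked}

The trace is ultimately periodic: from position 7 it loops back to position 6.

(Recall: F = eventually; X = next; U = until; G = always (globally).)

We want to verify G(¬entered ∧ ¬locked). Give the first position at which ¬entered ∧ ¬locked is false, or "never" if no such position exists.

0

At position 0 the labels are {auth, locked}, so ¬entered ∧ ¬locked is false there. This is the first violation.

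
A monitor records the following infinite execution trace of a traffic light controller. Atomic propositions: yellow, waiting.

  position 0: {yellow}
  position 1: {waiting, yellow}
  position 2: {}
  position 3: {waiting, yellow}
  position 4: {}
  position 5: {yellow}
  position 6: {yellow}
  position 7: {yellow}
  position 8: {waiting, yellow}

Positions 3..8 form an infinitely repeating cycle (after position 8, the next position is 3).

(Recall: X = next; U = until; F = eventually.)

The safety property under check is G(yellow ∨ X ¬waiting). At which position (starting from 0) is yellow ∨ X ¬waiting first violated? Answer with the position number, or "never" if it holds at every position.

2

Check yellow ∨ X ¬waiting at each position in order: 0 ✓, 1 ✓.
At position 2 the labels are {} and the next position 3 has {waiting, yellow}, so yellow ∨ X ¬waiting is false there. This is the first violation.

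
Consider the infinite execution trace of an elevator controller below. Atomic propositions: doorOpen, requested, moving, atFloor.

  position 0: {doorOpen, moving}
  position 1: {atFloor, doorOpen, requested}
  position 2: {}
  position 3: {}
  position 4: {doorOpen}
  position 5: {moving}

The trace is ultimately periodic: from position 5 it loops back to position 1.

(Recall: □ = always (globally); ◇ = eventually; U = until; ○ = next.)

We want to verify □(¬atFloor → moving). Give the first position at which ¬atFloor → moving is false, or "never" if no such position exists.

Check ¬atFloor → moving at each position in order: 0 ✓, 1 ✓.
At position 2 the labels are {}, so ¬atFloor → moving is false there. This is the first violation.

2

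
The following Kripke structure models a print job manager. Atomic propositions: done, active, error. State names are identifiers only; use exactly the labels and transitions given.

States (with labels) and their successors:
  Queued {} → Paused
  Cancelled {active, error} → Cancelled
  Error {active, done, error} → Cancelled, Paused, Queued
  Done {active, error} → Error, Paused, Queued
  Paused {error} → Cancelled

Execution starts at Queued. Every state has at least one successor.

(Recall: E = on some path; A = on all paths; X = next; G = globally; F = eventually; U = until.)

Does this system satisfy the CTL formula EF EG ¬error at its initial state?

States satisfying EG ¬error: ∅.
States satisfying EF EG ¬error: ∅.
No suitable path/successor from Queued witnesses the formula.
Queued ∉ Sat(EF EG ¬error).

Violated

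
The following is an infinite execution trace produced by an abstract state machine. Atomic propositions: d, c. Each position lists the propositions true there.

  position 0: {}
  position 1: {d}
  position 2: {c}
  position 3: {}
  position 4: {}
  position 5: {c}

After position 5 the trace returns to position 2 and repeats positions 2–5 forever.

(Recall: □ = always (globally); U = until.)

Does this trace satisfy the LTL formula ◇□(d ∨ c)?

□(d ∨ c) is false at every position 0..5, so it never becomes true and ◇□(d ∨ c) fails.

Does not hold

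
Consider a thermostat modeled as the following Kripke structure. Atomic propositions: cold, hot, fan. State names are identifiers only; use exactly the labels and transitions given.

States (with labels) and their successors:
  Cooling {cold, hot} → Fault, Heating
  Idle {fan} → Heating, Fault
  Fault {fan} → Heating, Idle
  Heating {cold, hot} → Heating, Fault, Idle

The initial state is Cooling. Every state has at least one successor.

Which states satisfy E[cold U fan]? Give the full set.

States satisfying cold: {Cooling, Heating}.
States satisfying fan: {Idle, Fault}.
States satisfying E[cold U fan]: {Cooling, Idle, Fault, Heating}.

{Cooling, Idle, Fault, Heating}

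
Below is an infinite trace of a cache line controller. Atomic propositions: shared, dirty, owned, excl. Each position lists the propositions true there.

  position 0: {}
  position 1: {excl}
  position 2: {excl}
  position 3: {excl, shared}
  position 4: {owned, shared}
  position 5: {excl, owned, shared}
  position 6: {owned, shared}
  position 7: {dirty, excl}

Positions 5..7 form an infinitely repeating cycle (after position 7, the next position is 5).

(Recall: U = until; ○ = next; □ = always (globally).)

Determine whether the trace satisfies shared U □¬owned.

No

Walking from position 0: at position 0, □¬owned has not yet held and shared fails, so shared U □¬owned is false.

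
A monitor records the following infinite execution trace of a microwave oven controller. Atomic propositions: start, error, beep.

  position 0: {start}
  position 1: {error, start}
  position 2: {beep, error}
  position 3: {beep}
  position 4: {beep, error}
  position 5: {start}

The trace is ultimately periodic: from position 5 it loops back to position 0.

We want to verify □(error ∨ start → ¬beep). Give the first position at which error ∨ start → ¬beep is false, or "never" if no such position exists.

Check error ∨ start → ¬beep at each position in order: 0 ✓, 1 ✓.
At position 2 the labels are {beep, error}, so error ∨ start → ¬beep is false there. This is the first violation.

2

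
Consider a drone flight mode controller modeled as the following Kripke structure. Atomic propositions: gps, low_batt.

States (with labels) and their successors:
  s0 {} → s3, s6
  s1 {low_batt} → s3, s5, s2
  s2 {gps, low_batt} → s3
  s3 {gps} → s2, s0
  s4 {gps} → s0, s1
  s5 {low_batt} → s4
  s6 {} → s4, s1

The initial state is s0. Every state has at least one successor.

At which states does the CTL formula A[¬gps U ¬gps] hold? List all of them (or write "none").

{s0, s1, s5, s6}

States satisfying ¬gps: {s0, s1, s5, s6}.
States satisfying A[¬gps U ¬gps]: {s0, s1, s5, s6}.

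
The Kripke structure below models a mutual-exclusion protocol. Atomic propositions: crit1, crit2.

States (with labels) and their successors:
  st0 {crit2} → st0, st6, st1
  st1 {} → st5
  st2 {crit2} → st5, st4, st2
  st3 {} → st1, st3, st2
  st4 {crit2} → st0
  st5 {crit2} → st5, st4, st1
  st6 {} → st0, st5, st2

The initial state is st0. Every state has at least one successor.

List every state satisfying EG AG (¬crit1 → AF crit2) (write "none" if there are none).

{st0, st1, st2, st4, st5, st6}

States satisfying AG (¬crit1 → AF crit2): {st0, st1, st2, st4, st5, st6}.
States satisfying EG AG (¬crit1 → AF crit2): {st0, st1, st2, st4, st5, st6}.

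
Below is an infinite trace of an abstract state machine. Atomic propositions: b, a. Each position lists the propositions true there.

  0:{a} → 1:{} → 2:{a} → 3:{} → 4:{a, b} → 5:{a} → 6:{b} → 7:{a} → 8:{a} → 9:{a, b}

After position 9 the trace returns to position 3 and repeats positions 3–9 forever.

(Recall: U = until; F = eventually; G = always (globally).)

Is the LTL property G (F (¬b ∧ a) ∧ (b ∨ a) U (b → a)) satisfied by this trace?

Yes

F (¬b ∧ a) ∧ (b ∨ a) U (b → a) holds at every position 0..9, and those are all positions ever visited, so G (F (¬b ∧ a) ∧ (b ∨ a) U (b → a)) holds.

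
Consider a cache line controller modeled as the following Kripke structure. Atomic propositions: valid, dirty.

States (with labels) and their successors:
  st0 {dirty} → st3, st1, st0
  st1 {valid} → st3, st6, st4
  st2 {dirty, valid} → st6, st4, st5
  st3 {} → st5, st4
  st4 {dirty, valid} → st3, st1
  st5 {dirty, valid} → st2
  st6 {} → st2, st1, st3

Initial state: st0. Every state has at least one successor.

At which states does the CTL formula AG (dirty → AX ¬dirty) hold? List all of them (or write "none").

none

States satisfying dirty → AX ¬dirty: {st1, st3, st4, st6}.
States satisfying AG (dirty → AX ¬dirty): ∅.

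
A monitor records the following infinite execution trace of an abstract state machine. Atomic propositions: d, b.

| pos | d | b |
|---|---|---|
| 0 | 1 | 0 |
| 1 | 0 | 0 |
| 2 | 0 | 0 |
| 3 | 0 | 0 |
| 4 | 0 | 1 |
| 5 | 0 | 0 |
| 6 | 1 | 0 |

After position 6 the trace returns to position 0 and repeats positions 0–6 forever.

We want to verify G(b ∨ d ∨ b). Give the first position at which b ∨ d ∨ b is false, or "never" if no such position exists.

1

Check b ∨ d ∨ b at each position in order: 0 ✓.
At position 1 the labels are {}, so b ∨ d ∨ b is false there. This is the first violation.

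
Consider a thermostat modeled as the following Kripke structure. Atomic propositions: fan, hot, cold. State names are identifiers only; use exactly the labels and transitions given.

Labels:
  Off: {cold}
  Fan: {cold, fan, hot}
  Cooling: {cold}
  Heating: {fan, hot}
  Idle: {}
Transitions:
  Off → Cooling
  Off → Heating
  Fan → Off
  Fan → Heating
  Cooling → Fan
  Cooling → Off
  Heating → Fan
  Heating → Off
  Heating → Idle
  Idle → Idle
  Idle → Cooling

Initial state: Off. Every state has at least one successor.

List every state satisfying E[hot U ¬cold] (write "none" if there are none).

States satisfying hot: {Fan, Heating}.
States satisfying ¬cold: {Heating, Idle}.
States satisfying E[hot U ¬cold]: {Fan, Heating, Idle}.

{Fan, Heating, Idle}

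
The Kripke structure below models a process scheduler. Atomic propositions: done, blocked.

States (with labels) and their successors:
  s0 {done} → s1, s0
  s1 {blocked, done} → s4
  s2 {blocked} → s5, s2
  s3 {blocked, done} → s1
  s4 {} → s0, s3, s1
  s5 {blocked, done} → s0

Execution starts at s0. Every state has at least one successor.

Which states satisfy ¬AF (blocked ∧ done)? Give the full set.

States satisfying blocked ∧ done: {s1, s3, s5}.
States satisfying AF (blocked ∧ done): {s1, s3, s5}.
States satisfying ¬AF (blocked ∧ done): {s0, s2, s4}.

{s0, s2, s4}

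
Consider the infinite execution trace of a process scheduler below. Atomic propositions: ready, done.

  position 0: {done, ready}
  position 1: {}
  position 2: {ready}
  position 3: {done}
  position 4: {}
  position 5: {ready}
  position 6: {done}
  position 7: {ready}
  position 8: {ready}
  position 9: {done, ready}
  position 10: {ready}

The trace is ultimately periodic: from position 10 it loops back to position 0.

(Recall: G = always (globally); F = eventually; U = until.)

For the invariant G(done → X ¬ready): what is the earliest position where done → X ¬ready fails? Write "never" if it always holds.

Check done → X ¬ready at each position in order: 0 ✓, 1 ✓, 2 ✓, 3 ✓, 4 ✓, 5 ✓.
At position 6 the labels are {done} and the next position 7 has {ready}, so done → X ¬ready is false there. This is the first violation.

6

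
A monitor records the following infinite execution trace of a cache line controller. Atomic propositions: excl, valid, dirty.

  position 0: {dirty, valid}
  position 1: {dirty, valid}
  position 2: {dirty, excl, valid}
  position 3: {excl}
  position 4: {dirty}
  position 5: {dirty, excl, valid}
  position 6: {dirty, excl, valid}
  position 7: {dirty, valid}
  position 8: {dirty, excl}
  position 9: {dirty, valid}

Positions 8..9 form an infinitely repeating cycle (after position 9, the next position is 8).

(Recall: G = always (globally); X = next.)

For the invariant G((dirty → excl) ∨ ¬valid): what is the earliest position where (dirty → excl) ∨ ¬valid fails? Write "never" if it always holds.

At position 0 the labels are {dirty, valid}, so (dirty → excl) ∨ ¬valid is false there. This is the first violation.

0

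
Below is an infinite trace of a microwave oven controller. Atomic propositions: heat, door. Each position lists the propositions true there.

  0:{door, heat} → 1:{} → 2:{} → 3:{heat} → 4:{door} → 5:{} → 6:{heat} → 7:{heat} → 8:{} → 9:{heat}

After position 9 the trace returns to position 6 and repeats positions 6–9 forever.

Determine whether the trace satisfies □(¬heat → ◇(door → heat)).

Satisfied

¬heat → ◇(door → heat) holds at every position 0..9, and those are all positions ever visited, so □(¬heat → ◇(door → heat)) holds.
Positions where ¬heat holds: 1, 2, 4, 5, 8.
Check ◇(door → heat) at each: 1→ok, 2→ok, 4→ok, 5→ok, 8→ok.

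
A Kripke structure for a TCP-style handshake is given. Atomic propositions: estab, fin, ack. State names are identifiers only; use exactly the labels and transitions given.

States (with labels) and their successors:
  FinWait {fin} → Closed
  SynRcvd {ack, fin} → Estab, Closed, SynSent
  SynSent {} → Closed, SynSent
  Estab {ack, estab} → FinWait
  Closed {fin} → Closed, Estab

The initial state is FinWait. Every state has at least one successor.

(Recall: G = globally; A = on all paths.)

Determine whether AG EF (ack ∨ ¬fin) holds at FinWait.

States satisfying EF (ack ∨ ¬fin): {FinWait, SynRcvd, SynSent, Estab, Closed}.
States satisfying AG EF (ack ∨ ¬fin): {FinWait, SynRcvd, SynSent, Estab, Closed}.
Every state reachable from FinWait satisfies EF (ack ∨ ¬fin).
FinWait ∈ Sat(AG EF (ack ∨ ¬fin)).

Satisfied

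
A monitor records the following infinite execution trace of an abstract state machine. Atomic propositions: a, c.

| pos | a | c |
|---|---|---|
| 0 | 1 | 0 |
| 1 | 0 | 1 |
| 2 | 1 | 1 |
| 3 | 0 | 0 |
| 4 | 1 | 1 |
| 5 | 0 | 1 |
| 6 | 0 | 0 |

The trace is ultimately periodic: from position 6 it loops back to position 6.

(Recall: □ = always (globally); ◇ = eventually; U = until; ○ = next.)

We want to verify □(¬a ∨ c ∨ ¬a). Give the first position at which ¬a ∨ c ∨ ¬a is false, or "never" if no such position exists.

0

At position 0 the labels are {a}, so ¬a ∨ c ∨ ¬a is false there. This is the first violation.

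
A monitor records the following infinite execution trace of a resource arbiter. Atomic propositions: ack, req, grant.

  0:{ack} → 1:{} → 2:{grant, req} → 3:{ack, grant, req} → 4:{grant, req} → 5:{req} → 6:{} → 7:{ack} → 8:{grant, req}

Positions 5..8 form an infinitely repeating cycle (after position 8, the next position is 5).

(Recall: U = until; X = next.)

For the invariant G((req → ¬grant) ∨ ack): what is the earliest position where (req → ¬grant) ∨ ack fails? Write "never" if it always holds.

2

Check (req → ¬grant) ∨ ack at each position in order: 0 ✓, 1 ✓.
At position 2 the labels are {grant, req}, so (req → ¬grant) ∨ ack is false there. This is the first violation.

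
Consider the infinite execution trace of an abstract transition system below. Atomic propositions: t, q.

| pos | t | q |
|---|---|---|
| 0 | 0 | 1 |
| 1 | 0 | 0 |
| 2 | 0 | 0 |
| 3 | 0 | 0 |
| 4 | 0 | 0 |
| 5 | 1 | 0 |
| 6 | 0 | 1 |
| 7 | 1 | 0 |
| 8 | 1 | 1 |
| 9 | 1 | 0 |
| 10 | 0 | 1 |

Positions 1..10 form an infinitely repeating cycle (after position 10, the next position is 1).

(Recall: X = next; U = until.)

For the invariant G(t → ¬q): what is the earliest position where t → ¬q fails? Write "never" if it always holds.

8

Check t → ¬q at each position in order: 0 ✓, 1 ✓, 2 ✓, 3 ✓, 4 ✓, 5 ✓, 6 ✓, 7 ✓.
At position 8 the labels are {q, t}, so t → ¬q is false there. This is the first violation.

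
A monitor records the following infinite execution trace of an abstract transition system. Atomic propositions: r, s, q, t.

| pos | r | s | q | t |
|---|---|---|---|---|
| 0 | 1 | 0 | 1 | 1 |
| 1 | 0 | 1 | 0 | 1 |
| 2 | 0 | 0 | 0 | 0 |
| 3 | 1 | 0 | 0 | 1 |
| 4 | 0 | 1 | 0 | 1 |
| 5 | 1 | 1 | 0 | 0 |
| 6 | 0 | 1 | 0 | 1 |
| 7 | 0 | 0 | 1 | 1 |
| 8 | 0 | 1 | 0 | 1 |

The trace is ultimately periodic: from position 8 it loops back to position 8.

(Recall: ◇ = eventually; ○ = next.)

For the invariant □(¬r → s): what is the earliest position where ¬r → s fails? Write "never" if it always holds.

2

Check ¬r → s at each position in order: 0 ✓, 1 ✓.
At position 2 the labels are {}, so ¬r → s is false there. This is the first violation.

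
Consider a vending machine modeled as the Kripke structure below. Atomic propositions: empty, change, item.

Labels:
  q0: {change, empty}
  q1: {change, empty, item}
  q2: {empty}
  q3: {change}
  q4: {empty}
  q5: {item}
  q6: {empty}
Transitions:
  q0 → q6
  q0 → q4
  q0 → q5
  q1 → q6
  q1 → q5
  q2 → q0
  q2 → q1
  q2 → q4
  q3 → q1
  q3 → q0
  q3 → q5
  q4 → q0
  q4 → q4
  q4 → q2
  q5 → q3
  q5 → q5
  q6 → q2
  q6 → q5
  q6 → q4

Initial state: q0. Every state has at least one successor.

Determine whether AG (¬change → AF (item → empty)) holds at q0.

No

States satisfying ¬change → AF (item → empty): {q0, q1, q2, q3, q4, q6}.
States satisfying AG (¬change → AF (item → empty)): ∅.
q5 is reachable from q0 and violates ¬change → AF (item → empty), so AG fails at q0.
q0 ∉ Sat(AG (¬change → AF (item → empty))).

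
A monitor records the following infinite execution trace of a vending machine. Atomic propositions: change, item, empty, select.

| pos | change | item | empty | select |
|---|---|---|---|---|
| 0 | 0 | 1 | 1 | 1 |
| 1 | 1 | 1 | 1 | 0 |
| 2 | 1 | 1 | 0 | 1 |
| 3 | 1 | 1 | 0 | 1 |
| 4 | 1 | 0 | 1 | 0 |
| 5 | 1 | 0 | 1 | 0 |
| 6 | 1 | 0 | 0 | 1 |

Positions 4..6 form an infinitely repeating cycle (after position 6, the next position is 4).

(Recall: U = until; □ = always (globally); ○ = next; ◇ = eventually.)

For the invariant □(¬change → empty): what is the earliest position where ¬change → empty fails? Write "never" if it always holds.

never

¬change → empty holds at every position 0..6, and those are all the positions the trace ever visits, so the invariant □(¬change → empty) is never violated.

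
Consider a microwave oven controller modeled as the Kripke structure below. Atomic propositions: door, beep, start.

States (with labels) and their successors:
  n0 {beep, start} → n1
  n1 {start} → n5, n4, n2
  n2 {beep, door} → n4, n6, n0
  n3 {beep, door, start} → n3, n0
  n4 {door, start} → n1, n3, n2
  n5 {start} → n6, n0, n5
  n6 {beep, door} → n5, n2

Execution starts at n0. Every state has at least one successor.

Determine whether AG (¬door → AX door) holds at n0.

States satisfying ¬door → AX door: {n2, n3, n4, n6}.
States satisfying AG (¬door → AX door): ∅.
n0 is reachable from n0 and violates ¬door → AX door, so AG fails at n0.
n0 ∉ Sat(AG (¬door → AX door)).

No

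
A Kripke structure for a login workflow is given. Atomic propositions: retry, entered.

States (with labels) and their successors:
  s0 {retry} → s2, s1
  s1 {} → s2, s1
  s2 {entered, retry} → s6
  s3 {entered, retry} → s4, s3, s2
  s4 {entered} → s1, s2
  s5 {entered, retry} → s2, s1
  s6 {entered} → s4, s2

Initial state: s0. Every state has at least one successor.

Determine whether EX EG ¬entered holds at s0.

States satisfying EG ¬entered: {s0, s1}.
States satisfying EX EG ¬entered: {s0, s1, s4, s5}.
s0 ∈ Sat(EX EG ¬entered).

Satisfied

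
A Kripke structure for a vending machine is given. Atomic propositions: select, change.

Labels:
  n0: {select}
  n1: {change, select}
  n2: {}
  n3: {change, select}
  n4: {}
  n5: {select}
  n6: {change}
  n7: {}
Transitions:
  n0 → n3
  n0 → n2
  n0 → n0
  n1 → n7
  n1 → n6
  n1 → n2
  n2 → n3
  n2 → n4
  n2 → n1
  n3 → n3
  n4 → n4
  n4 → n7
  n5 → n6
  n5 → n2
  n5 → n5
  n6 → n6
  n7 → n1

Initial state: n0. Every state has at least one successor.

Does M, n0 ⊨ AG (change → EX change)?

Holds

States satisfying change → EX change: {n0, n1, n2, n3, n4, n5, n6, n7}.
States satisfying AG (change → EX change): {n0, n1, n2, n3, n4, n5, n6, n7}.
Every state reachable from n0 satisfies change → EX change.
n0 ∈ Sat(AG (change → EX change)).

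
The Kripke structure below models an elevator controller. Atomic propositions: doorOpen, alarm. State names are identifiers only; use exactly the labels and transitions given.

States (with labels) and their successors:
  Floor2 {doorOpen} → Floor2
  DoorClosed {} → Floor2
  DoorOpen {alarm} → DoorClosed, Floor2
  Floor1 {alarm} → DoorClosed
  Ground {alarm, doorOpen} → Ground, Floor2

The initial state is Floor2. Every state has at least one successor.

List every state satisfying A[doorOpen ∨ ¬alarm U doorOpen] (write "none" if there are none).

{Floor2, DoorClosed, Ground}

States satisfying doorOpen ∨ ¬alarm: {Floor2, DoorClosed, Ground}.
States satisfying doorOpen: {Floor2, Ground}.
States satisfying A[doorOpen ∨ ¬alarm U doorOpen]: {Floor2, DoorClosed, Ground}.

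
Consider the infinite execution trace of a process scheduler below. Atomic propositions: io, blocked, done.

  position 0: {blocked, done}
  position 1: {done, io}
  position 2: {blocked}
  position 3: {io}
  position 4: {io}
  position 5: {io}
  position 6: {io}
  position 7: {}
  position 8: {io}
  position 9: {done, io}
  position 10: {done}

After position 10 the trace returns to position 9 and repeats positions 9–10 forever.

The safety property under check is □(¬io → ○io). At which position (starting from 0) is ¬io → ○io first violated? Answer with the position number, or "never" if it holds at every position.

¬io → ○io holds at every position 0..10, and those are all the positions the trace ever visits, so the invariant □(¬io → ○io) is never violated.

never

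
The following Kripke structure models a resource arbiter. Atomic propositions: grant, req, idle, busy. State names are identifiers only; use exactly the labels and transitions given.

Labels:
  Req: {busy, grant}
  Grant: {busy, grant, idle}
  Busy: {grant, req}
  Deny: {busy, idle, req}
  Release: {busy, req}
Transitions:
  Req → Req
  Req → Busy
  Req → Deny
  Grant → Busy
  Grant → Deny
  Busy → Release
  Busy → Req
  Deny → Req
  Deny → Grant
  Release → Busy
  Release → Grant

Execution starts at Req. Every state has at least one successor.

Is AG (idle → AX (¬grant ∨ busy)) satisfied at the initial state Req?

States satisfying idle → AX (¬grant ∨ busy): {Req, Busy, Deny, Release}.
States satisfying AG (idle → AX (¬grant ∨ busy)): ∅.
Grant is reachable from Req and violates idle → AX (¬grant ∨ busy), so AG fails at Req.
Req ∉ Sat(AG (idle → AX (¬grant ∨ busy))).

Does not hold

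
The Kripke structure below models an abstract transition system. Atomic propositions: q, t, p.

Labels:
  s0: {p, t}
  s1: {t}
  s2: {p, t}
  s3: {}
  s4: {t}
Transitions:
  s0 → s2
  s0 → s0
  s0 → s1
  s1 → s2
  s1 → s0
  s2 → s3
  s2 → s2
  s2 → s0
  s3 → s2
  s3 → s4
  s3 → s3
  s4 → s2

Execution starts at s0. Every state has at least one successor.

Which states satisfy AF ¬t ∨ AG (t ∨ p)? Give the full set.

States satisfying ¬t: {s3}.
States satisfying AF ¬t: {s3}.
States satisfying t ∨ p: {s0, s1, s2, s4}.
States satisfying AG (t ∨ p): ∅.
States satisfying AF ¬t ∨ AG (t ∨ p): {s3}.

{s3}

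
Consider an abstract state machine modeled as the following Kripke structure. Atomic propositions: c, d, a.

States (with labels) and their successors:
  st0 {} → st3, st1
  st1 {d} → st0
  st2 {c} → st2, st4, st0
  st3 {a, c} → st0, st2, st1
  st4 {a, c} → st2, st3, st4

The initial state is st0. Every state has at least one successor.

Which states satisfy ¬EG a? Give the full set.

{st0, st1, st2, st3}

States satisfying a: {st3, st4}.
States satisfying EG a: {st4}.
States satisfying ¬EG a: {st0, st1, st2, st3}.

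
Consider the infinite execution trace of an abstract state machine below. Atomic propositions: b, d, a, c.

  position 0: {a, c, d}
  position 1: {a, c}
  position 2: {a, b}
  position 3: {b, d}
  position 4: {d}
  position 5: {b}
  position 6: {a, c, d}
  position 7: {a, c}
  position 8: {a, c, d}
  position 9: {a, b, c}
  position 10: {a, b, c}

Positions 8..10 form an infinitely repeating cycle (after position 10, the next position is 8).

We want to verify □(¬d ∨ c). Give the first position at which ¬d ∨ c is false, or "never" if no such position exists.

Check ¬d ∨ c at each position in order: 0 ✓, 1 ✓, 2 ✓.
At position 3 the labels are {b, d}, so ¬d ∨ c is false there. This is the first violation.

3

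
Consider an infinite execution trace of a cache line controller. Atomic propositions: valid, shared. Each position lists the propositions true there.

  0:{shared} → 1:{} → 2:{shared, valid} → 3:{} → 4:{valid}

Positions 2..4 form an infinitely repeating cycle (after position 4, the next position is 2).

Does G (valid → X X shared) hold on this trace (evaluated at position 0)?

valid → X X shared must hold at every position from 0 onward. It fails at position 2, so G (valid → X X shared) is false.
Positions where valid holds: 2, 4.
Check X X shared at each: 2→fails, 4→fails.

Does not hold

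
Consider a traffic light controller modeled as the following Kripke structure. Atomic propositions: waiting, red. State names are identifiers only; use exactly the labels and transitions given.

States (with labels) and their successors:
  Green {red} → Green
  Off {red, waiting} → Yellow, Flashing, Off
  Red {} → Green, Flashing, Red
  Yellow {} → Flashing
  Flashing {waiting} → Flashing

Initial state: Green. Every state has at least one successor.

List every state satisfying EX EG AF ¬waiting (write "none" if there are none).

{Green, Red}

States satisfying EG AF ¬waiting: {Green, Red}.
States satisfying EX EG AF ¬waiting: {Green, Red}.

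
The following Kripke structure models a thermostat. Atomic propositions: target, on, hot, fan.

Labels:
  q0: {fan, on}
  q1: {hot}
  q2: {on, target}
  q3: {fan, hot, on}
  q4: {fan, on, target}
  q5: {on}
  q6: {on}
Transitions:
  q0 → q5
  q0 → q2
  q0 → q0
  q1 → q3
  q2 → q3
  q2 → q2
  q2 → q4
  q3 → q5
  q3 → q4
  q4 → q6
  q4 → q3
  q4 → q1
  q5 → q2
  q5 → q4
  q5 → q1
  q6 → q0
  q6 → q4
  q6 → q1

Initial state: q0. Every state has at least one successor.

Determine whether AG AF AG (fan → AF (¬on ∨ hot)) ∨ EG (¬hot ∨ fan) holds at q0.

States satisfying AF AG (fan → AF (¬on ∨ hot)): ∅.
States satisfying AG AF AG (fan → AF (¬on ∨ hot)): ∅.
States satisfying ¬hot ∨ fan: {q0, q2, q3, q4, q5, q6}.
States satisfying EG (¬hot ∨ fan): {q0, q2, q3, q4, q5, q6}.
States satisfying AG AF AG (fan → AF (¬on ∨ hot)) ∨ EG (¬hot ∨ fan): {q0, q2, q3, q4, q5, q6}.
q0 ∈ Sat(AG AF AG (fan → AF (¬on ∨ hot)) ∨ EG (¬hot ∨ fan)).

Satisfied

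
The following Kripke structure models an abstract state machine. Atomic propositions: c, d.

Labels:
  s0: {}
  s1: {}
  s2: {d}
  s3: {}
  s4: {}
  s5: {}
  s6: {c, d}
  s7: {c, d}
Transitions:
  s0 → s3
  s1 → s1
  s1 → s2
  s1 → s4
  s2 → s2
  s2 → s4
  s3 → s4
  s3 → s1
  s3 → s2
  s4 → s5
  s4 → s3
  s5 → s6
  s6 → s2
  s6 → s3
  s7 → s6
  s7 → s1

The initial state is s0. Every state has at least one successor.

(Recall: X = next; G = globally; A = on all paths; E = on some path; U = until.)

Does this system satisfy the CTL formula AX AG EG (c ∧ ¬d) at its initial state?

Violated

States satisfying AG EG (c ∧ ¬d): ∅.
States satisfying AX AG EG (c ∧ ¬d): ∅.
s0 ∉ Sat(AX AG EG (c ∧ ¬d)).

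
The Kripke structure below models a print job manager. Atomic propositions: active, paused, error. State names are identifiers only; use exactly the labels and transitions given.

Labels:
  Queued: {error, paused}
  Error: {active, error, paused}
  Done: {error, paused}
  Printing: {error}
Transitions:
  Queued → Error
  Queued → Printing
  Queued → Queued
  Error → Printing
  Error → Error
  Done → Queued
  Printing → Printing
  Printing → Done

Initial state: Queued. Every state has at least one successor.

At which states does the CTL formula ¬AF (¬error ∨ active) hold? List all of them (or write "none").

{Queued, Done, Printing}

States satisfying ¬error ∨ active: {Error}.
States satisfying AF (¬error ∨ active): {Error}.
States satisfying ¬AF (¬error ∨ active): {Queued, Done, Printing}.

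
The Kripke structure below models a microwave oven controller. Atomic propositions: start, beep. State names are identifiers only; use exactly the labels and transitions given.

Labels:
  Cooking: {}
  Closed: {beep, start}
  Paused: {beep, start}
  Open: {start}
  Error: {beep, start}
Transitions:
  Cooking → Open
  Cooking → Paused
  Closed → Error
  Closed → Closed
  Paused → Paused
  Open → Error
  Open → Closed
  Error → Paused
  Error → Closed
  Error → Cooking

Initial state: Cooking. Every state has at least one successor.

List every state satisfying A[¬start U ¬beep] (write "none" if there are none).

States satisfying ¬start: {Cooking}.
States satisfying ¬beep: {Cooking, Open}.
States satisfying A[¬start U ¬beep]: {Cooking, Open}.

{Cooking, Open}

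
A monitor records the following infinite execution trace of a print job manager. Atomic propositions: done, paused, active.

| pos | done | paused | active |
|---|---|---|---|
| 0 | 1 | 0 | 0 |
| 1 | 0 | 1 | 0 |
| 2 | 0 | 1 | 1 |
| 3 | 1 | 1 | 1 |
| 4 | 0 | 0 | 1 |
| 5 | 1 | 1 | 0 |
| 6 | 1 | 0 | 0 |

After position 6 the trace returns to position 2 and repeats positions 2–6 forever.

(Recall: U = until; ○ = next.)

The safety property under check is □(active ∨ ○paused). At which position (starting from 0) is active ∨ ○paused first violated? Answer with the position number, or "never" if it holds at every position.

Check active ∨ ○paused at each position in order: 0 ✓, 1 ✓, 2 ✓, 3 ✓, 4 ✓.
At position 5 the labels are {done, paused} and the next position 6 has {done}, so active ∨ ○paused is false there. This is the first violation.

5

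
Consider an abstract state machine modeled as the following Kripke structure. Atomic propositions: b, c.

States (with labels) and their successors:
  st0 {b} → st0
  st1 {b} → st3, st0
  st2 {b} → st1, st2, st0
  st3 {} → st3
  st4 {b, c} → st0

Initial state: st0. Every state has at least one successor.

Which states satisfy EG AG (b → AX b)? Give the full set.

States satisfying AG (b → AX b): {st0, st3, st4}.
States satisfying EG AG (b → AX b): {st0, st3, st4}.

{st0, st3, st4}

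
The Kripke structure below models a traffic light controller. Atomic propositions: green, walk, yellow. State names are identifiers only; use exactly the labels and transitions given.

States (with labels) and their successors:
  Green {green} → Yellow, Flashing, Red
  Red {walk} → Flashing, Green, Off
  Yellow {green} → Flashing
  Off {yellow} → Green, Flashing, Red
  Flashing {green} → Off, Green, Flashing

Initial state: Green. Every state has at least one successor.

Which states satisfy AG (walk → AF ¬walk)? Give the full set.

{Green, Red, Yellow, Off, Flashing}

States satisfying walk → AF ¬walk: {Green, Red, Yellow, Off, Flashing}.
States satisfying AG (walk → AF ¬walk): {Green, Red, Yellow, Off, Flashing}.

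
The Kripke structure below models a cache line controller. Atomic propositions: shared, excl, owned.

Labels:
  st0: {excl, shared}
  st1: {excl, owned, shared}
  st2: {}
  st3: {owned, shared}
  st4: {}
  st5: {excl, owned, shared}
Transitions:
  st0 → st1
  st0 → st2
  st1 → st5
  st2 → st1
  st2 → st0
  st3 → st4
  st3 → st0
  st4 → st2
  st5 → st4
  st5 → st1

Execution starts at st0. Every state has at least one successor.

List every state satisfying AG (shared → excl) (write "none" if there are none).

{st0, st1, st2, st4, st5}

States satisfying shared → excl: {st0, st1, st2, st4, st5}.
States satisfying AG (shared → excl): {st0, st1, st2, st4, st5}.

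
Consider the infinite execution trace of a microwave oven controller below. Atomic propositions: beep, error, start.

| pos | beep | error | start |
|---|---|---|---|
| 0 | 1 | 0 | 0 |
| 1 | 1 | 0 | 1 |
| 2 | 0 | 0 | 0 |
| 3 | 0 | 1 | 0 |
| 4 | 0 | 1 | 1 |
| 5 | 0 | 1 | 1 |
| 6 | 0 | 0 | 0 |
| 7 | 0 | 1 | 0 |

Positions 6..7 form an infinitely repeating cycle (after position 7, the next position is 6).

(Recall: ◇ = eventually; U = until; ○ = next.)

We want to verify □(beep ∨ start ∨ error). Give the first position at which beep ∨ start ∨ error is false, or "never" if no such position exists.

Check beep ∨ start ∨ error at each position in order: 0 ✓, 1 ✓.
At position 2 the labels are {}, so beep ∨ start ∨ error is false there. This is the first violation.

2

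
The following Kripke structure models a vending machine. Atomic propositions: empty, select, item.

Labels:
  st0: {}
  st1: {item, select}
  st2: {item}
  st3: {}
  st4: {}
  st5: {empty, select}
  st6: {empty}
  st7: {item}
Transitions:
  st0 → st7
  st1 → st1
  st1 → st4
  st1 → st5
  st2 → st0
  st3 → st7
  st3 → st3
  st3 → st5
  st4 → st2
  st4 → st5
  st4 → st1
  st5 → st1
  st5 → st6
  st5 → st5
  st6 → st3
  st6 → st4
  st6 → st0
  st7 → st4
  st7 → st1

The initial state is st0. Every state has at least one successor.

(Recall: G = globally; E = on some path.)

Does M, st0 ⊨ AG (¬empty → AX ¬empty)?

States satisfying ¬empty → AX ¬empty: {st0, st2, st5, st6, st7}.
States satisfying AG (¬empty → AX ¬empty): ∅.
st1 is reachable from st0 and violates ¬empty → AX ¬empty, so AG fails at st0.
st0 ∉ Sat(AG (¬empty → AX ¬empty)).

No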